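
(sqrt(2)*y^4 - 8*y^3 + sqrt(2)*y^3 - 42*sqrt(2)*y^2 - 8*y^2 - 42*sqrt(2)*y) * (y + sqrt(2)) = sqrt(2)*y^5 - 6*y^4 + sqrt(2)*y^4 - 50*sqrt(2)*y^3 - 6*y^3 - 84*y^2 - 50*sqrt(2)*y^2 - 84*y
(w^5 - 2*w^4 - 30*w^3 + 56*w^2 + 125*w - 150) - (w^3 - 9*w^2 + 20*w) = w^5 - 2*w^4 - 31*w^3 + 65*w^2 + 105*w - 150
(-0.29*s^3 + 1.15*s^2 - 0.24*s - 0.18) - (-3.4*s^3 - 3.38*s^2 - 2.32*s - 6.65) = 3.11*s^3 + 4.53*s^2 + 2.08*s + 6.47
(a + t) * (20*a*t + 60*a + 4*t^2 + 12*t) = 20*a^2*t + 60*a^2 + 24*a*t^2 + 72*a*t + 4*t^3 + 12*t^2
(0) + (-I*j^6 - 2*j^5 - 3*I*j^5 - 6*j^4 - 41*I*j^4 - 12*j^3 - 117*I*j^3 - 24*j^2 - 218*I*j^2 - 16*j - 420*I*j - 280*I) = -I*j^6 - 2*j^5 - 3*I*j^5 - 6*j^4 - 41*I*j^4 - 12*j^3 - 117*I*j^3 - 24*j^2 - 218*I*j^2 - 16*j - 420*I*j - 280*I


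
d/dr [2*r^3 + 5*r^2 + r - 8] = 6*r^2 + 10*r + 1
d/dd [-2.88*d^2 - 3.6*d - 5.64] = -5.76*d - 3.6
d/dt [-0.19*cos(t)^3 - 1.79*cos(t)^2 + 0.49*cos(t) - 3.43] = (0.57*cos(t)^2 + 3.58*cos(t) - 0.49)*sin(t)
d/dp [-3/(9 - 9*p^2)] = -2*p/(3*(p^2 - 1)^2)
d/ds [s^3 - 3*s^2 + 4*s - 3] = 3*s^2 - 6*s + 4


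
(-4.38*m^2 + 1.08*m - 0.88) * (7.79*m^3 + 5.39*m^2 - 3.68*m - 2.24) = -34.1202*m^5 - 15.195*m^4 + 15.0844*m^3 + 1.0936*m^2 + 0.819199999999999*m + 1.9712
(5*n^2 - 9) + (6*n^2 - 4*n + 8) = 11*n^2 - 4*n - 1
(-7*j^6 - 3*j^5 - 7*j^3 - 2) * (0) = 0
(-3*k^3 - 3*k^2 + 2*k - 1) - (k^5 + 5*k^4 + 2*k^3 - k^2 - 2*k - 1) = -k^5 - 5*k^4 - 5*k^3 - 2*k^2 + 4*k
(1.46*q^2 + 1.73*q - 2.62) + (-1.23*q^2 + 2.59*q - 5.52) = 0.23*q^2 + 4.32*q - 8.14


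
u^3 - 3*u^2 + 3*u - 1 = (u - 1)^3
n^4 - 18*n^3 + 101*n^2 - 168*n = n*(n - 8)*(n - 7)*(n - 3)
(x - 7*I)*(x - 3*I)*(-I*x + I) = -I*x^3 - 10*x^2 + I*x^2 + 10*x + 21*I*x - 21*I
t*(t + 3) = t^2 + 3*t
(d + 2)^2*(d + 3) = d^3 + 7*d^2 + 16*d + 12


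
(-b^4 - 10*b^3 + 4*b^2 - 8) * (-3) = 3*b^4 + 30*b^3 - 12*b^2 + 24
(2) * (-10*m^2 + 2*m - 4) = -20*m^2 + 4*m - 8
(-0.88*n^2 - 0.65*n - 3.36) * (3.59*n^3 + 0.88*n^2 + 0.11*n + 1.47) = -3.1592*n^5 - 3.1079*n^4 - 12.7312*n^3 - 4.3219*n^2 - 1.3251*n - 4.9392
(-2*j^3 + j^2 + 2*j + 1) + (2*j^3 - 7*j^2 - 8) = -6*j^2 + 2*j - 7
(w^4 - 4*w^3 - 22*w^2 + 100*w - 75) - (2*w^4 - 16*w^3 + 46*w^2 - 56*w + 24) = -w^4 + 12*w^3 - 68*w^2 + 156*w - 99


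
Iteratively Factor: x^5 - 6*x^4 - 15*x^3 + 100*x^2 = (x)*(x^4 - 6*x^3 - 15*x^2 + 100*x) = x*(x - 5)*(x^3 - x^2 - 20*x) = x^2*(x - 5)*(x^2 - x - 20) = x^2*(x - 5)*(x + 4)*(x - 5)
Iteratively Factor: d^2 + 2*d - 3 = (d - 1)*(d + 3)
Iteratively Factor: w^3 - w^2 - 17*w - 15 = (w + 3)*(w^2 - 4*w - 5) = (w + 1)*(w + 3)*(w - 5)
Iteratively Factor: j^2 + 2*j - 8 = (j - 2)*(j + 4)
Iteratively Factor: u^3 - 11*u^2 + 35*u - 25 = (u - 5)*(u^2 - 6*u + 5) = (u - 5)*(u - 1)*(u - 5)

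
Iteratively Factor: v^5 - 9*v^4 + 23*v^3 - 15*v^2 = (v)*(v^4 - 9*v^3 + 23*v^2 - 15*v) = v*(v - 1)*(v^3 - 8*v^2 + 15*v) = v^2*(v - 1)*(v^2 - 8*v + 15) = v^2*(v - 3)*(v - 1)*(v - 5)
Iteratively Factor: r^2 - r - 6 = (r - 3)*(r + 2)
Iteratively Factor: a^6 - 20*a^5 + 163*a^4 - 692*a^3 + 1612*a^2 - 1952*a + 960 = (a - 2)*(a^5 - 18*a^4 + 127*a^3 - 438*a^2 + 736*a - 480) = (a - 2)^2*(a^4 - 16*a^3 + 95*a^2 - 248*a + 240) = (a - 5)*(a - 2)^2*(a^3 - 11*a^2 + 40*a - 48) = (a - 5)*(a - 3)*(a - 2)^2*(a^2 - 8*a + 16) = (a - 5)*(a - 4)*(a - 3)*(a - 2)^2*(a - 4)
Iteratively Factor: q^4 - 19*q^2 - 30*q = (q + 3)*(q^3 - 3*q^2 - 10*q) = (q - 5)*(q + 3)*(q^2 + 2*q) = q*(q - 5)*(q + 3)*(q + 2)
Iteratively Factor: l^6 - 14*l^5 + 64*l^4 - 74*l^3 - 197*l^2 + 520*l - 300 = (l - 2)*(l^5 - 12*l^4 + 40*l^3 + 6*l^2 - 185*l + 150) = (l - 5)*(l - 2)*(l^4 - 7*l^3 + 5*l^2 + 31*l - 30) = (l - 5)*(l - 3)*(l - 2)*(l^3 - 4*l^2 - 7*l + 10) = (l - 5)*(l - 3)*(l - 2)*(l + 2)*(l^2 - 6*l + 5) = (l - 5)*(l - 3)*(l - 2)*(l - 1)*(l + 2)*(l - 5)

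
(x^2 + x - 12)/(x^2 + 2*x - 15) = (x + 4)/(x + 5)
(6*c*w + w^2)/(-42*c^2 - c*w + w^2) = w/(-7*c + w)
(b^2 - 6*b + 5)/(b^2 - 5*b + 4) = (b - 5)/(b - 4)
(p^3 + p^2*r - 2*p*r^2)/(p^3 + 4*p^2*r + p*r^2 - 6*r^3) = p/(p + 3*r)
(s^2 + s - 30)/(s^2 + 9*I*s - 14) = (s^2 + s - 30)/(s^2 + 9*I*s - 14)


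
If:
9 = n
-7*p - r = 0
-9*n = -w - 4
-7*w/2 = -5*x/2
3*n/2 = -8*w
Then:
No Solution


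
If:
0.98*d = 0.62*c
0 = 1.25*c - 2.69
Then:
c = 2.15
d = 1.36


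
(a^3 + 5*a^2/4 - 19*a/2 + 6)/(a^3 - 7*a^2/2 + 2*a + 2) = (4*a^2 + 13*a - 12)/(2*(2*a^2 - 3*a - 2))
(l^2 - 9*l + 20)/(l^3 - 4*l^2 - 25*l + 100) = 1/(l + 5)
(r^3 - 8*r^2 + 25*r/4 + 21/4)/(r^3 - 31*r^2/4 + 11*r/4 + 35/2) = (4*r^2 - 4*r - 3)/(4*r^2 - 3*r - 10)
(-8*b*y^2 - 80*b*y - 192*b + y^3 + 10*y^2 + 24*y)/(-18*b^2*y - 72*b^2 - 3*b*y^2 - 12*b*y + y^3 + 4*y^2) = (-8*b*y - 48*b + y^2 + 6*y)/(-18*b^2 - 3*b*y + y^2)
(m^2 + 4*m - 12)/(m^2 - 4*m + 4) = (m + 6)/(m - 2)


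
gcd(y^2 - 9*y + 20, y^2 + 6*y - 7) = 1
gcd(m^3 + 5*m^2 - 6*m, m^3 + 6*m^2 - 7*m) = m^2 - m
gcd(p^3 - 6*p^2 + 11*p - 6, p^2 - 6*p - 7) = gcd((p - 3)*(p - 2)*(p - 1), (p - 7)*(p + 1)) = 1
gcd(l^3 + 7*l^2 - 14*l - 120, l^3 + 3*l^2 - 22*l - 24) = l^2 + 2*l - 24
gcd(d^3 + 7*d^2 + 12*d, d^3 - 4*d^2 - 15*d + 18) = d + 3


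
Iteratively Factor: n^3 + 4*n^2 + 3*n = (n)*(n^2 + 4*n + 3) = n*(n + 3)*(n + 1)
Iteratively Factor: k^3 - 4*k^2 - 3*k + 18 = (k - 3)*(k^2 - k - 6) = (k - 3)^2*(k + 2)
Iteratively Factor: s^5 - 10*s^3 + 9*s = (s - 1)*(s^4 + s^3 - 9*s^2 - 9*s) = (s - 1)*(s + 1)*(s^3 - 9*s) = (s - 3)*(s - 1)*(s + 1)*(s^2 + 3*s) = s*(s - 3)*(s - 1)*(s + 1)*(s + 3)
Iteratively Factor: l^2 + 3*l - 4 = (l - 1)*(l + 4)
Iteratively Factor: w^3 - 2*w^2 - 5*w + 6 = (w + 2)*(w^2 - 4*w + 3) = (w - 3)*(w + 2)*(w - 1)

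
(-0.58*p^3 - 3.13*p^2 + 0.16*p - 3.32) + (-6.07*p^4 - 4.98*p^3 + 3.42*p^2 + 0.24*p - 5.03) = -6.07*p^4 - 5.56*p^3 + 0.29*p^2 + 0.4*p - 8.35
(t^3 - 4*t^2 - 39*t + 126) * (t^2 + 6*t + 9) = t^5 + 2*t^4 - 54*t^3 - 144*t^2 + 405*t + 1134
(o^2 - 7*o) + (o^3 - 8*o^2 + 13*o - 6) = o^3 - 7*o^2 + 6*o - 6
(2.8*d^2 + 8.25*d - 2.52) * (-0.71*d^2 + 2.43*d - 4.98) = -1.988*d^4 + 0.9465*d^3 + 7.8927*d^2 - 47.2086*d + 12.5496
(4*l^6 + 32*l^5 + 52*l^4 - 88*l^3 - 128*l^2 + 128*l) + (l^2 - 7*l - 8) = 4*l^6 + 32*l^5 + 52*l^4 - 88*l^3 - 127*l^2 + 121*l - 8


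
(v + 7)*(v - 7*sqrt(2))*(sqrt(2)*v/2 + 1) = sqrt(2)*v^3/2 - 6*v^2 + 7*sqrt(2)*v^2/2 - 42*v - 7*sqrt(2)*v - 49*sqrt(2)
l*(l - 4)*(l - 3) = l^3 - 7*l^2 + 12*l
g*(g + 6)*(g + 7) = g^3 + 13*g^2 + 42*g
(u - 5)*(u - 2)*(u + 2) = u^3 - 5*u^2 - 4*u + 20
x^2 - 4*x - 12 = (x - 6)*(x + 2)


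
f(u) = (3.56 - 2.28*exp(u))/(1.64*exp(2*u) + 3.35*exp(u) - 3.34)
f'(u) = (3.56 - 2.28*exp(u))*(-3.28*exp(2*u) - 3.35*exp(u))/(1.64*exp(2*u) + 3.35*exp(u) - 3.34)^2 - 2.28*exp(u)/(1.64*exp(2*u) + 3.35*exp(u) - 3.34) = (3.7392*exp(2*u) - 11.6768*exp(u) - 4.3108)*exp(u)/(2.6896*exp(4*u) + 10.988*exp(3*u) + 0.267300000000001*exp(2*u) - 22.378*exp(u) + 11.1556)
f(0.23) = 0.20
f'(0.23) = -1.36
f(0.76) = -0.12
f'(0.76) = -0.20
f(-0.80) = -1.69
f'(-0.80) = -1.75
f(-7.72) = -1.07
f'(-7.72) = -0.00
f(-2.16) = -1.12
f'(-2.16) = -0.08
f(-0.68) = -1.97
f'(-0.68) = -3.14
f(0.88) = -0.14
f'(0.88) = -0.13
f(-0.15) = 2.11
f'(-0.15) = -17.35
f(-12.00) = -1.07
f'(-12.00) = 0.00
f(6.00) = 0.00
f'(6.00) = 0.00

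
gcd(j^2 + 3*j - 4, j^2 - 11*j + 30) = 1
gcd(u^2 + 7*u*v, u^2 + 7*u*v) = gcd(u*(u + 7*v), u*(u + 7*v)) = u^2 + 7*u*v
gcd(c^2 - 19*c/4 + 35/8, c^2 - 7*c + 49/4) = c - 7/2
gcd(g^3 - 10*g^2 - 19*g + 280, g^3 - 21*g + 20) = g + 5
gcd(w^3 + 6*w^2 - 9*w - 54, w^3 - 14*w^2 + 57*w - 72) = w - 3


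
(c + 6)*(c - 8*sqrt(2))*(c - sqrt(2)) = c^3 - 9*sqrt(2)*c^2 + 6*c^2 - 54*sqrt(2)*c + 16*c + 96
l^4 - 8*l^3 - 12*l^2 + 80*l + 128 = (l - 8)*(l - 4)*(l + 2)^2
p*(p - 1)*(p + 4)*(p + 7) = p^4 + 10*p^3 + 17*p^2 - 28*p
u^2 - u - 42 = (u - 7)*(u + 6)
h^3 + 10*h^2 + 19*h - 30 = (h - 1)*(h + 5)*(h + 6)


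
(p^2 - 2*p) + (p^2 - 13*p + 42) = 2*p^2 - 15*p + 42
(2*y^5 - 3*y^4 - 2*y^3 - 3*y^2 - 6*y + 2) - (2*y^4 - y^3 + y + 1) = 2*y^5 - 5*y^4 - y^3 - 3*y^2 - 7*y + 1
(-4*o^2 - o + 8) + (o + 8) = 16 - 4*o^2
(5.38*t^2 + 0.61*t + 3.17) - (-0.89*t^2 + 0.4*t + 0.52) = 6.27*t^2 + 0.21*t + 2.65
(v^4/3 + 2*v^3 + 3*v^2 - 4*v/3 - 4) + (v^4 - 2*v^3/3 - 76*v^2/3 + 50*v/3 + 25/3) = 4*v^4/3 + 4*v^3/3 - 67*v^2/3 + 46*v/3 + 13/3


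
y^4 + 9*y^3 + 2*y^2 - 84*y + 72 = (y - 2)*(y - 1)*(y + 6)^2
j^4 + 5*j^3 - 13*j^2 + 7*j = j*(j - 1)^2*(j + 7)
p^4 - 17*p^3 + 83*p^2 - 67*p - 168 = (p - 8)*(p - 7)*(p - 3)*(p + 1)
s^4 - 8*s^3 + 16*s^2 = s^2*(s - 4)^2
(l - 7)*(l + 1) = l^2 - 6*l - 7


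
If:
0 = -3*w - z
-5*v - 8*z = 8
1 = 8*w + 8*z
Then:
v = -19/10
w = -1/16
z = 3/16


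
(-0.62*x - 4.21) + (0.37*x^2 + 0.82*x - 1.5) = 0.37*x^2 + 0.2*x - 5.71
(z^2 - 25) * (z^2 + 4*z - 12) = z^4 + 4*z^3 - 37*z^2 - 100*z + 300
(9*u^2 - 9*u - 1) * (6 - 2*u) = -18*u^3 + 72*u^2 - 52*u - 6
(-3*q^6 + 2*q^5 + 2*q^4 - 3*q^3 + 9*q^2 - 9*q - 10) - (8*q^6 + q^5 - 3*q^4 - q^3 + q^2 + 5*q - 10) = -11*q^6 + q^5 + 5*q^4 - 2*q^3 + 8*q^2 - 14*q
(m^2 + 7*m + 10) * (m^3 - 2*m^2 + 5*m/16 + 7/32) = m^5 + 5*m^4 - 59*m^3/16 - 563*m^2/32 + 149*m/32 + 35/16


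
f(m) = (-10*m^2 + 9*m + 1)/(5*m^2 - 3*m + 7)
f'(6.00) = -0.05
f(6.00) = -1.80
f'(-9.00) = 0.00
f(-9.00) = -2.03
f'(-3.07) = 0.10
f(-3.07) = -1.91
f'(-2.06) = 0.26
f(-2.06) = -1.74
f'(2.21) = -0.55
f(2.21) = -1.13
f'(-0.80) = 1.11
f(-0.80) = -1.00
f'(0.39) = 0.12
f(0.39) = 0.45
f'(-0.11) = 1.51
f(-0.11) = -0.02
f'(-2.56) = 0.16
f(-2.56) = -1.85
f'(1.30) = -1.16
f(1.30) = -0.36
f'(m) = (3 - 10*m)*(-10*m^2 + 9*m + 1)/(5*m^2 - 3*m + 7)^2 + (9 - 20*m)/(5*m^2 - 3*m + 7)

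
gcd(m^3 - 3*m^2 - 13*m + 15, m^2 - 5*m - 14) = 1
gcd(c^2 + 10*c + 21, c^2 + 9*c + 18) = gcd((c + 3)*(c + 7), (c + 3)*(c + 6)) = c + 3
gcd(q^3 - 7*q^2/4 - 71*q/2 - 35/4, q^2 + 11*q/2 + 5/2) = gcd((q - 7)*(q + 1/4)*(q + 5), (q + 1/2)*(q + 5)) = q + 5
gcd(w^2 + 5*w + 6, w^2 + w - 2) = w + 2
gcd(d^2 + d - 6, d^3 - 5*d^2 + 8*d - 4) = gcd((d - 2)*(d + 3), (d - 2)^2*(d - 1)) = d - 2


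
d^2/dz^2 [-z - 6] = 0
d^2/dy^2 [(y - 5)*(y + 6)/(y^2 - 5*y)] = 12/y^3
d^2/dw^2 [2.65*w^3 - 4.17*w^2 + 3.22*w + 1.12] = 15.9*w - 8.34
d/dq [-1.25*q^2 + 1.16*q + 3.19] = 1.16 - 2.5*q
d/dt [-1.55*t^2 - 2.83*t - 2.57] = -3.1*t - 2.83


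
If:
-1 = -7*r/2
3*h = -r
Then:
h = -2/21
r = 2/7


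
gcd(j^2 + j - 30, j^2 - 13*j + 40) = j - 5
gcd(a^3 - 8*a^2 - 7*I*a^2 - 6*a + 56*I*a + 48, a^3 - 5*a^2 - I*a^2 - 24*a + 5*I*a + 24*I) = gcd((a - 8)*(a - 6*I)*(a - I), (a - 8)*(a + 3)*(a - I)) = a^2 + a*(-8 - I) + 8*I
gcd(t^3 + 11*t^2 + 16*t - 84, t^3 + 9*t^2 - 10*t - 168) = t^2 + 13*t + 42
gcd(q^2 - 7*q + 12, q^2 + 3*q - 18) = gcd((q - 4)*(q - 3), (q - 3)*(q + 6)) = q - 3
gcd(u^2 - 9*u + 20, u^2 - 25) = u - 5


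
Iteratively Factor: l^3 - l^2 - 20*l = (l + 4)*(l^2 - 5*l) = l*(l + 4)*(l - 5)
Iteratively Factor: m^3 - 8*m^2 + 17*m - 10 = (m - 5)*(m^2 - 3*m + 2) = (m - 5)*(m - 1)*(m - 2)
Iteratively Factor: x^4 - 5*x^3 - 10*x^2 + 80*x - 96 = (x - 4)*(x^3 - x^2 - 14*x + 24) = (x - 4)*(x - 2)*(x^2 + x - 12) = (x - 4)*(x - 3)*(x - 2)*(x + 4)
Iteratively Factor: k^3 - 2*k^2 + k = (k)*(k^2 - 2*k + 1) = k*(k - 1)*(k - 1)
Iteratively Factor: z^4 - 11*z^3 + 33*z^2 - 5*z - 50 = (z + 1)*(z^3 - 12*z^2 + 45*z - 50) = (z - 5)*(z + 1)*(z^2 - 7*z + 10) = (z - 5)^2*(z + 1)*(z - 2)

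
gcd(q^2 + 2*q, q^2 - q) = q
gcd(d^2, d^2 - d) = d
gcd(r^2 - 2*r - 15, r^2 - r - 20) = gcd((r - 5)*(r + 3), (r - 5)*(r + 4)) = r - 5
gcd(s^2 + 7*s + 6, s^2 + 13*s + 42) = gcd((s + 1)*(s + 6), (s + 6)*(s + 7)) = s + 6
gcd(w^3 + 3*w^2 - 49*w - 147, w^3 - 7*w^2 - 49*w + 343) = w^2 - 49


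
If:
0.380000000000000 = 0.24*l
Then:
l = 1.58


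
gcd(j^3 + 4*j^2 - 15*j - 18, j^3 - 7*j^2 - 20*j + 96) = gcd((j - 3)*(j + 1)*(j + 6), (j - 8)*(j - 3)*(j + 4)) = j - 3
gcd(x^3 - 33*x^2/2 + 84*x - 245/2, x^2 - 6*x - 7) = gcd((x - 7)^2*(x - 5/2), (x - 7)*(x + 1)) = x - 7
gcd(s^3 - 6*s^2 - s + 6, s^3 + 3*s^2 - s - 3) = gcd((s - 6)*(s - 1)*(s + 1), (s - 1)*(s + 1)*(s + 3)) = s^2 - 1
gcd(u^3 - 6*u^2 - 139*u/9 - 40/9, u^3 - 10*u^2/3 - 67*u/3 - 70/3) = u + 5/3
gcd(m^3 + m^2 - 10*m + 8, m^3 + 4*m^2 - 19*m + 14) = m^2 - 3*m + 2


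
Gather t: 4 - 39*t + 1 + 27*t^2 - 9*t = 27*t^2 - 48*t + 5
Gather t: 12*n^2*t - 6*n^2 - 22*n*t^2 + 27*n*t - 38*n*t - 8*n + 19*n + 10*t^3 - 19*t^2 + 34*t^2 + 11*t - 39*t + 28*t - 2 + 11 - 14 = -6*n^2 + 11*n + 10*t^3 + t^2*(15 - 22*n) + t*(12*n^2 - 11*n) - 5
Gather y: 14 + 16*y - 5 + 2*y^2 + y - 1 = 2*y^2 + 17*y + 8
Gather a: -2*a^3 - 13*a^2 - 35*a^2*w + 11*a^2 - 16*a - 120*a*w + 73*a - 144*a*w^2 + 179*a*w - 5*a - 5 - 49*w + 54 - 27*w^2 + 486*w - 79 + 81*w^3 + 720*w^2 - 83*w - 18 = -2*a^3 + a^2*(-35*w - 2) + a*(-144*w^2 + 59*w + 52) + 81*w^3 + 693*w^2 + 354*w - 48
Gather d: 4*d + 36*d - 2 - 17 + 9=40*d - 10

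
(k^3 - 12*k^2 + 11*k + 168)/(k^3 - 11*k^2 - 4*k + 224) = (k + 3)/(k + 4)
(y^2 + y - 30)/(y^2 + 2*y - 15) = (y^2 + y - 30)/(y^2 + 2*y - 15)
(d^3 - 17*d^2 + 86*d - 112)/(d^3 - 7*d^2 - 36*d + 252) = (d^2 - 10*d + 16)/(d^2 - 36)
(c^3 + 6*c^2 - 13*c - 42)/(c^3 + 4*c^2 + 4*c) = (c^2 + 4*c - 21)/(c*(c + 2))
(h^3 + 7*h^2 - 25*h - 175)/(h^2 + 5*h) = h + 2 - 35/h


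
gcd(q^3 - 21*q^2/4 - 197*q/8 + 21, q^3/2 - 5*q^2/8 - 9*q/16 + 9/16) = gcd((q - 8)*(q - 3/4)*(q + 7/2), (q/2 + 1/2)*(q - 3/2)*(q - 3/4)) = q - 3/4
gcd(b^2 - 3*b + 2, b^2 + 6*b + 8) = 1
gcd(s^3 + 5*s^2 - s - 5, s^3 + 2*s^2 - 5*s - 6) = s + 1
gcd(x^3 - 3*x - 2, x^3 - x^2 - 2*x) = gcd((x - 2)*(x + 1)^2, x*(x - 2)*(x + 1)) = x^2 - x - 2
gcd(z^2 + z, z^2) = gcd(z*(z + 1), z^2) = z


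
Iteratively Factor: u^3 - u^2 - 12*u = (u - 4)*(u^2 + 3*u) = (u - 4)*(u + 3)*(u)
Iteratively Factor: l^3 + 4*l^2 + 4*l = (l)*(l^2 + 4*l + 4) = l*(l + 2)*(l + 2)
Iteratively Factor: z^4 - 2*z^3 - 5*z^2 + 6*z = (z + 2)*(z^3 - 4*z^2 + 3*z) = (z - 3)*(z + 2)*(z^2 - z) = z*(z - 3)*(z + 2)*(z - 1)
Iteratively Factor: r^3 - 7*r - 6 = (r + 1)*(r^2 - r - 6) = (r + 1)*(r + 2)*(r - 3)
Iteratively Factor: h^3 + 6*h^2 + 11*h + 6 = (h + 2)*(h^2 + 4*h + 3) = (h + 2)*(h + 3)*(h + 1)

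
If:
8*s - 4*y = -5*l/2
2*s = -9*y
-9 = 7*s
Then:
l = 32/7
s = -9/7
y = 2/7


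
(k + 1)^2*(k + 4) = k^3 + 6*k^2 + 9*k + 4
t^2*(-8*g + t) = -8*g*t^2 + t^3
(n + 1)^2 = n^2 + 2*n + 1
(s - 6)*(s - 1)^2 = s^3 - 8*s^2 + 13*s - 6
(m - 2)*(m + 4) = m^2 + 2*m - 8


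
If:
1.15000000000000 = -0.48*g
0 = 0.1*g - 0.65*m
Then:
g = -2.40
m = -0.37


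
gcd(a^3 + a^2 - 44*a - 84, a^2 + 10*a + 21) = 1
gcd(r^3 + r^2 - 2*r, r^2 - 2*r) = r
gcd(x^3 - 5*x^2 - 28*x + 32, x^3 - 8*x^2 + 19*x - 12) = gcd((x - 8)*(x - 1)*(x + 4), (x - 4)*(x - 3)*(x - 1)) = x - 1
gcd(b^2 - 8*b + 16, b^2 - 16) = b - 4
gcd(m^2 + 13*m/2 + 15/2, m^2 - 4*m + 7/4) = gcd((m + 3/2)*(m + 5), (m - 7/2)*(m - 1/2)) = 1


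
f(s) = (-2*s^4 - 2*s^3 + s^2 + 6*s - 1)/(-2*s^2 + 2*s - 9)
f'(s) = (4*s - 2)*(-2*s^4 - 2*s^3 + s^2 + 6*s - 1)/(-2*s^2 + 2*s - 9)^2 + (-8*s^3 - 6*s^2 + 2*s + 6)/(-2*s^2 + 2*s - 9) = 2*(4*s^5 - 4*s^4 + 32*s^3 + 34*s^2 - 11*s - 26)/(4*s^4 - 8*s^3 + 40*s^2 - 36*s + 81)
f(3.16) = 10.36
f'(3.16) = 8.38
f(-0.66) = 0.39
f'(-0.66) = -0.23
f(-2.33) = 1.76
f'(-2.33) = -2.04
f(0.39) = -0.16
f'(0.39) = -0.64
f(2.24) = 3.80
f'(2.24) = 5.71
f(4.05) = 18.73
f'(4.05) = 10.38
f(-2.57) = 2.31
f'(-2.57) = -2.51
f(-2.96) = 3.44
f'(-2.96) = -3.31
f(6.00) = 42.80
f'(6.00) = 14.27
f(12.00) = 163.78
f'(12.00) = 26.10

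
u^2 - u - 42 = (u - 7)*(u + 6)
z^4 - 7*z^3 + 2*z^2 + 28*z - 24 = (z - 6)*(z - 2)*(z - 1)*(z + 2)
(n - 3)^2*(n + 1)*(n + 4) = n^4 - n^3 - 17*n^2 + 21*n + 36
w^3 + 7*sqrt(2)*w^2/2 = w^2*(w + 7*sqrt(2)/2)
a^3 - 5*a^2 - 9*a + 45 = (a - 5)*(a - 3)*(a + 3)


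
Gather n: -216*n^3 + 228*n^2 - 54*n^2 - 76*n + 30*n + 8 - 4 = -216*n^3 + 174*n^2 - 46*n + 4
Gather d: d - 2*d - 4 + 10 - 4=2 - d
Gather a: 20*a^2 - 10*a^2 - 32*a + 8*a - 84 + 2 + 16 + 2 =10*a^2 - 24*a - 64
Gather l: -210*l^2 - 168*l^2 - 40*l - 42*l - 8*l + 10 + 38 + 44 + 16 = -378*l^2 - 90*l + 108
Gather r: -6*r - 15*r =-21*r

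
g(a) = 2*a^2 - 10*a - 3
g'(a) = 4*a - 10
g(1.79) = -14.49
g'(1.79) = -2.84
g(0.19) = -4.83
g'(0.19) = -9.24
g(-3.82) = 64.38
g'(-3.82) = -25.28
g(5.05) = -2.50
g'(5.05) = 10.20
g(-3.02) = 45.44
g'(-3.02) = -22.08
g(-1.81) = 21.65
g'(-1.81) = -17.24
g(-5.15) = 101.54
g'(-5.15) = -30.60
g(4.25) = -9.38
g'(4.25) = 7.00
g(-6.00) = 129.00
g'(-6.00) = -34.00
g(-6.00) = 129.00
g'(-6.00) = -34.00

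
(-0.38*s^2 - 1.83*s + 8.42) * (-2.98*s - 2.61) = 1.1324*s^3 + 6.4452*s^2 - 20.3153*s - 21.9762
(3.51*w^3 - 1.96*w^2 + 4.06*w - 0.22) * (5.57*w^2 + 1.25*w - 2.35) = 19.5507*w^5 - 6.5297*w^4 + 11.9157*w^3 + 8.4556*w^2 - 9.816*w + 0.517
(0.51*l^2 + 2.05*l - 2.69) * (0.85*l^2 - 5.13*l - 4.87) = 0.4335*l^4 - 0.8738*l^3 - 15.2867*l^2 + 3.8162*l + 13.1003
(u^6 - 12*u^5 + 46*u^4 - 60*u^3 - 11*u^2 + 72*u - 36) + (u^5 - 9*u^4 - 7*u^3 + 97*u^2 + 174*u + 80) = u^6 - 11*u^5 + 37*u^4 - 67*u^3 + 86*u^2 + 246*u + 44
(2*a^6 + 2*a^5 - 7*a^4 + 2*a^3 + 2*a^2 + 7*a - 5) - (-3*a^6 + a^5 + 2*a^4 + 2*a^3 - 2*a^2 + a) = 5*a^6 + a^5 - 9*a^4 + 4*a^2 + 6*a - 5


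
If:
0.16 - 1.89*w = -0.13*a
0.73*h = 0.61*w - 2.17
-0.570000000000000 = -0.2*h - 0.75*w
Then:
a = 17.23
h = -1.91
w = 1.27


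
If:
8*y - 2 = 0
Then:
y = 1/4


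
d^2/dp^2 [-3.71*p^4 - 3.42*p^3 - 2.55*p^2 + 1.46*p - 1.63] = -44.52*p^2 - 20.52*p - 5.1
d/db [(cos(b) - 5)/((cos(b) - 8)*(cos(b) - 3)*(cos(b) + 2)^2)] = (3*cos(b)^3 - 40*cos(b)^2 + 169*cos(b) - 178)*sin(b)/((cos(b) - 8)^2*(cos(b) - 3)^2*(cos(b) + 2)^3)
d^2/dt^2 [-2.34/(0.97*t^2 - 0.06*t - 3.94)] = (-4.403412*t^2 + 0.272376*t + 2.34*(1.94*t - 0.06)*(3.88*t - 0.12) + 17.886024)/(-0.97*t^2 + 0.06*t + 3.94)^3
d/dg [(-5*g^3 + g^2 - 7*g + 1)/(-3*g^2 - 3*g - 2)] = (15*g^4 + 30*g^3 + 6*g^2 + 2*g + 17)/(9*g^4 + 18*g^3 + 21*g^2 + 12*g + 4)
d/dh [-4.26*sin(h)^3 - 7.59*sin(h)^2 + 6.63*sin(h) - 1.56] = (-12.78*sin(h)^2 - 15.18*sin(h) + 6.63)*cos(h)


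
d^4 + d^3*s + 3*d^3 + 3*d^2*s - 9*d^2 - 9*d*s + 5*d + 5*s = (d - 1)^2*(d + 5)*(d + s)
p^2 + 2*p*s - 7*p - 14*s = (p - 7)*(p + 2*s)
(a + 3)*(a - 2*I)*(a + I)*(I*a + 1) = I*a^4 + 2*a^3 + 3*I*a^3 + 6*a^2 + I*a^2 + 2*a + 3*I*a + 6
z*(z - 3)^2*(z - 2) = z^4 - 8*z^3 + 21*z^2 - 18*z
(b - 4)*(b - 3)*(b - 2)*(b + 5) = b^4 - 4*b^3 - 19*b^2 + 106*b - 120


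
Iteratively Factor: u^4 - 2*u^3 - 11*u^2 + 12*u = (u - 4)*(u^3 + 2*u^2 - 3*u) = (u - 4)*(u - 1)*(u^2 + 3*u) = (u - 4)*(u - 1)*(u + 3)*(u)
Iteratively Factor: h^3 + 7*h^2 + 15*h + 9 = (h + 3)*(h^2 + 4*h + 3) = (h + 1)*(h + 3)*(h + 3)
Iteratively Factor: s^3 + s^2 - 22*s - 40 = (s - 5)*(s^2 + 6*s + 8) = (s - 5)*(s + 4)*(s + 2)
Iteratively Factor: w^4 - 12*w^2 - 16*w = (w + 2)*(w^3 - 2*w^2 - 8*w) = (w + 2)^2*(w^2 - 4*w) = (w - 4)*(w + 2)^2*(w)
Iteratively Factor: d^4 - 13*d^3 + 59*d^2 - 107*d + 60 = (d - 4)*(d^3 - 9*d^2 + 23*d - 15) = (d - 4)*(d - 1)*(d^2 - 8*d + 15) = (d - 5)*(d - 4)*(d - 1)*(d - 3)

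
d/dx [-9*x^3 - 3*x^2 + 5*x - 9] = -27*x^2 - 6*x + 5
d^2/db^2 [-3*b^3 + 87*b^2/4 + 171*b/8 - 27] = 87/2 - 18*b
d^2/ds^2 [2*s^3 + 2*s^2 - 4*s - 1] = 12*s + 4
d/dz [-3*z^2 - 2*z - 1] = -6*z - 2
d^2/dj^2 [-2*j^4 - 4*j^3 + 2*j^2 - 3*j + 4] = -24*j^2 - 24*j + 4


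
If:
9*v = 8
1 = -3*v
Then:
No Solution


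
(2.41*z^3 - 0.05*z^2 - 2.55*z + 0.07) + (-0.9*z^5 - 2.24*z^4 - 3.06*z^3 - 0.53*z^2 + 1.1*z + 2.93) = -0.9*z^5 - 2.24*z^4 - 0.65*z^3 - 0.58*z^2 - 1.45*z + 3.0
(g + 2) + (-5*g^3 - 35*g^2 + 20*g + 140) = -5*g^3 - 35*g^2 + 21*g + 142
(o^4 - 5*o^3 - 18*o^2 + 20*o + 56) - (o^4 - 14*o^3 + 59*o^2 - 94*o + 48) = 9*o^3 - 77*o^2 + 114*o + 8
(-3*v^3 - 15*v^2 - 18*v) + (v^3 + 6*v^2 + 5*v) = -2*v^3 - 9*v^2 - 13*v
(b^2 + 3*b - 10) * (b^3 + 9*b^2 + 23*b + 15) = b^5 + 12*b^4 + 40*b^3 - 6*b^2 - 185*b - 150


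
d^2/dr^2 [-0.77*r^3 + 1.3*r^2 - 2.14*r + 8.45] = 2.6 - 4.62*r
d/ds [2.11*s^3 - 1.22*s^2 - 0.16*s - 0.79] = 6.33*s^2 - 2.44*s - 0.16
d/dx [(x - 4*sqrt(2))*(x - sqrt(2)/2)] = 2*x - 9*sqrt(2)/2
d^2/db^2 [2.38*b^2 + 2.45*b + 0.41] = 4.76000000000000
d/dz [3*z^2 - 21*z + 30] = 6*z - 21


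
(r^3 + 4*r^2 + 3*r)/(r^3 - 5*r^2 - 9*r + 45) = r*(r + 1)/(r^2 - 8*r + 15)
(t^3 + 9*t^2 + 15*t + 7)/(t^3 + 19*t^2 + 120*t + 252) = (t^2 + 2*t + 1)/(t^2 + 12*t + 36)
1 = 1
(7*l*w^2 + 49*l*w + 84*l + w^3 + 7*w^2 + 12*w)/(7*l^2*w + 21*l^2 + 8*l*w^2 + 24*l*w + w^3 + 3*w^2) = (w + 4)/(l + w)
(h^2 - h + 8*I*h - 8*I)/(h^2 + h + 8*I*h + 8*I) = (h - 1)/(h + 1)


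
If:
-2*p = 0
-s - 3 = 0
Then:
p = 0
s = -3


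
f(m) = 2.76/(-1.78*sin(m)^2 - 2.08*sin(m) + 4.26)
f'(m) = 2.76*(3.56*sin(m)*cos(m) + 2.08*cos(m))/(-1.78*sin(m)^2 - 2.08*sin(m) + 4.26)^2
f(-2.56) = 0.57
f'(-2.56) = -0.01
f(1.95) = 3.49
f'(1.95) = -8.78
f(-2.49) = 0.57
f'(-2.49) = 0.01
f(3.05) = 0.68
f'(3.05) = -0.40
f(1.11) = 2.85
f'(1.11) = 6.89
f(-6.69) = 0.57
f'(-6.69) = 0.07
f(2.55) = 1.08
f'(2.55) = -1.44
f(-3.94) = 1.49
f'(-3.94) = -2.59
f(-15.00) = 0.57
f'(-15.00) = 0.02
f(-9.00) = 0.57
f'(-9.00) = -0.07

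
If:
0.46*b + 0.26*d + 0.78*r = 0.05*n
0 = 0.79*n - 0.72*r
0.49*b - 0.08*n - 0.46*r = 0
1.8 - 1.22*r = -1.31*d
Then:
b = 0.26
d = -1.15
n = 0.22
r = 0.24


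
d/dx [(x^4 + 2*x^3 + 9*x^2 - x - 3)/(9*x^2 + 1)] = (18*x^5 + 18*x^4 + 4*x^3 + 15*x^2 + 72*x - 1)/(81*x^4 + 18*x^2 + 1)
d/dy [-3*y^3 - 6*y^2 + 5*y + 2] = -9*y^2 - 12*y + 5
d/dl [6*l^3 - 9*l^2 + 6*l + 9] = 18*l^2 - 18*l + 6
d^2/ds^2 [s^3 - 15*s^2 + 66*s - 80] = 6*s - 30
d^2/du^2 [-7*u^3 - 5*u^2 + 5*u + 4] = -42*u - 10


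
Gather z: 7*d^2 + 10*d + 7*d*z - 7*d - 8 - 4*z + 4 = 7*d^2 + 3*d + z*(7*d - 4) - 4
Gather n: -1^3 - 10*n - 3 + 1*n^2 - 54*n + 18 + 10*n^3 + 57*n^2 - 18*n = 10*n^3 + 58*n^2 - 82*n + 14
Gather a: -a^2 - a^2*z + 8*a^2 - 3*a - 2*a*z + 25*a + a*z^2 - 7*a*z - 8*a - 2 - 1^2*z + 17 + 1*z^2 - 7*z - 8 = a^2*(7 - z) + a*(z^2 - 9*z + 14) + z^2 - 8*z + 7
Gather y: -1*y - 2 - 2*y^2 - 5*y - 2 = -2*y^2 - 6*y - 4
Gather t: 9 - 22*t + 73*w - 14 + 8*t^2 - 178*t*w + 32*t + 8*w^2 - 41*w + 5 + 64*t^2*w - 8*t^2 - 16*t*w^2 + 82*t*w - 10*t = 64*t^2*w + t*(-16*w^2 - 96*w) + 8*w^2 + 32*w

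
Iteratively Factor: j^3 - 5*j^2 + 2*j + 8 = (j - 2)*(j^2 - 3*j - 4) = (j - 4)*(j - 2)*(j + 1)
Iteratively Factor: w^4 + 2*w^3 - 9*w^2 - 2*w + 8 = (w - 2)*(w^3 + 4*w^2 - w - 4) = (w - 2)*(w + 4)*(w^2 - 1) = (w - 2)*(w + 1)*(w + 4)*(w - 1)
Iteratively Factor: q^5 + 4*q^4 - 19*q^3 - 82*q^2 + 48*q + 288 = (q + 4)*(q^4 - 19*q^2 - 6*q + 72) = (q + 3)*(q + 4)*(q^3 - 3*q^2 - 10*q + 24) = (q - 2)*(q + 3)*(q + 4)*(q^2 - q - 12) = (q - 2)*(q + 3)^2*(q + 4)*(q - 4)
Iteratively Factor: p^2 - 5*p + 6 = (p - 2)*(p - 3)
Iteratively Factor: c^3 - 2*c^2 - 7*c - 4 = (c + 1)*(c^2 - 3*c - 4) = (c - 4)*(c + 1)*(c + 1)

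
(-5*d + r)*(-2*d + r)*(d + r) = 10*d^3 + 3*d^2*r - 6*d*r^2 + r^3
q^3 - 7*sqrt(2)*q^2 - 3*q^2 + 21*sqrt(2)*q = q*(q - 3)*(q - 7*sqrt(2))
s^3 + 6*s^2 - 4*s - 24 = (s - 2)*(s + 2)*(s + 6)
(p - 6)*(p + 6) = p^2 - 36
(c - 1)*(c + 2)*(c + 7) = c^3 + 8*c^2 + 5*c - 14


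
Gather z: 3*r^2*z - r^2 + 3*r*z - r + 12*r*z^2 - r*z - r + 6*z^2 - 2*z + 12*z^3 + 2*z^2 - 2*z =-r^2 - 2*r + 12*z^3 + z^2*(12*r + 8) + z*(3*r^2 + 2*r - 4)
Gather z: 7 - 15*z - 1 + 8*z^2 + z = 8*z^2 - 14*z + 6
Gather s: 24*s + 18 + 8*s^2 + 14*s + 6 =8*s^2 + 38*s + 24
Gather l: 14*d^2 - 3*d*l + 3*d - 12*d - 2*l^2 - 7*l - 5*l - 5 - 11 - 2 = 14*d^2 - 9*d - 2*l^2 + l*(-3*d - 12) - 18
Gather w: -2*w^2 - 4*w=-2*w^2 - 4*w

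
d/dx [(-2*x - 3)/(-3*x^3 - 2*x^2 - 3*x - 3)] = (6*x^3 + 4*x^2 + 6*x - (2*x + 3)*(9*x^2 + 4*x + 3) + 6)/(3*x^3 + 2*x^2 + 3*x + 3)^2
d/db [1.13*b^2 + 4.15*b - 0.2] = 2.26*b + 4.15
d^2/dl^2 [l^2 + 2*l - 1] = 2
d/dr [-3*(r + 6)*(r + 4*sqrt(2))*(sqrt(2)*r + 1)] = -9*sqrt(2)*r^2 - 54*r - 36*sqrt(2)*r - 162 - 12*sqrt(2)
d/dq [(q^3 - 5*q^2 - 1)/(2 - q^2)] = q*(-q^3 + 6*q - 22)/(q^4 - 4*q^2 + 4)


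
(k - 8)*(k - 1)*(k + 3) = k^3 - 6*k^2 - 19*k + 24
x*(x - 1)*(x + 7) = x^3 + 6*x^2 - 7*x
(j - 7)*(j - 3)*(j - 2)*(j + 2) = j^4 - 10*j^3 + 17*j^2 + 40*j - 84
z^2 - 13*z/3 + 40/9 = (z - 8/3)*(z - 5/3)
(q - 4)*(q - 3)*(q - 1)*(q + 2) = q^4 - 6*q^3 + 3*q^2 + 26*q - 24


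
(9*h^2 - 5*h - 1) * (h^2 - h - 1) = 9*h^4 - 14*h^3 - 5*h^2 + 6*h + 1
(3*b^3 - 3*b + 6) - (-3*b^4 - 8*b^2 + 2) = 3*b^4 + 3*b^3 + 8*b^2 - 3*b + 4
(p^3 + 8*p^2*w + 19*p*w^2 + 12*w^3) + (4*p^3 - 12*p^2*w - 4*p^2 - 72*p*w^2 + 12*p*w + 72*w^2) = 5*p^3 - 4*p^2*w - 4*p^2 - 53*p*w^2 + 12*p*w + 12*w^3 + 72*w^2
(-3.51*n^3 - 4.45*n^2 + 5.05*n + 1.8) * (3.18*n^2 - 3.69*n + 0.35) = -11.1618*n^5 - 1.1991*n^4 + 31.251*n^3 - 14.468*n^2 - 4.8745*n + 0.63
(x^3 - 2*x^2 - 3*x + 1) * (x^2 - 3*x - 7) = x^5 - 5*x^4 - 4*x^3 + 24*x^2 + 18*x - 7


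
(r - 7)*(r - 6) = r^2 - 13*r + 42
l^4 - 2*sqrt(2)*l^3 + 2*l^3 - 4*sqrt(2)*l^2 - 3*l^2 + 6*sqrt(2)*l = l*(l - 1)*(l + 3)*(l - 2*sqrt(2))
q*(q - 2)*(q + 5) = q^3 + 3*q^2 - 10*q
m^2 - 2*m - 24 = (m - 6)*(m + 4)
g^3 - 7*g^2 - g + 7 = (g - 7)*(g - 1)*(g + 1)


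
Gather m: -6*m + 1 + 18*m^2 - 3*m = 18*m^2 - 9*m + 1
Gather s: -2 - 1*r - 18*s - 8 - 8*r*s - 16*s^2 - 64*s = -r - 16*s^2 + s*(-8*r - 82) - 10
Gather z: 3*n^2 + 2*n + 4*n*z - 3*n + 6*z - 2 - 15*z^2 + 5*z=3*n^2 - n - 15*z^2 + z*(4*n + 11) - 2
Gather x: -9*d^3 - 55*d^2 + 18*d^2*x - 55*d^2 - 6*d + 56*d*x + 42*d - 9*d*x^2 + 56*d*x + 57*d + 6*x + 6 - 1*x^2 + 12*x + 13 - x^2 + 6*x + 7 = -9*d^3 - 110*d^2 + 93*d + x^2*(-9*d - 2) + x*(18*d^2 + 112*d + 24) + 26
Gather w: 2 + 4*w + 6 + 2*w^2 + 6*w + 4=2*w^2 + 10*w + 12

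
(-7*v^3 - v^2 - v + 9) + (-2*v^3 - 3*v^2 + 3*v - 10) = -9*v^3 - 4*v^2 + 2*v - 1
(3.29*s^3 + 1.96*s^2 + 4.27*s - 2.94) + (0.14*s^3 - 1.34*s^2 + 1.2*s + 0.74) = 3.43*s^3 + 0.62*s^2 + 5.47*s - 2.2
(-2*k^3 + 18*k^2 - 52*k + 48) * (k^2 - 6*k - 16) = -2*k^5 + 30*k^4 - 128*k^3 + 72*k^2 + 544*k - 768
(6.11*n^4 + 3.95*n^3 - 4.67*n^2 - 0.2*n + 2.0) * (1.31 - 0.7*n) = -4.277*n^5 + 5.2391*n^4 + 8.4435*n^3 - 5.9777*n^2 - 1.662*n + 2.62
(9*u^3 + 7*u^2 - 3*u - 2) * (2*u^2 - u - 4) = 18*u^5 + 5*u^4 - 49*u^3 - 29*u^2 + 14*u + 8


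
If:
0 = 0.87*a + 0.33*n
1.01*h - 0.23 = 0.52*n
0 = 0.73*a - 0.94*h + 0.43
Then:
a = -0.11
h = 0.37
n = 0.28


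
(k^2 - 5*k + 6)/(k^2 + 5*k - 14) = (k - 3)/(k + 7)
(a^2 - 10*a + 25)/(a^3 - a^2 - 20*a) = (a - 5)/(a*(a + 4))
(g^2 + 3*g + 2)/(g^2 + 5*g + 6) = (g + 1)/(g + 3)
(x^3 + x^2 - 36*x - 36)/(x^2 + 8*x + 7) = (x^2 - 36)/(x + 7)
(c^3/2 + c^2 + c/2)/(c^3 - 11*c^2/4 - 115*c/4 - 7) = 2*c*(c^2 + 2*c + 1)/(4*c^3 - 11*c^2 - 115*c - 28)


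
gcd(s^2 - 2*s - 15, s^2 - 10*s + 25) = s - 5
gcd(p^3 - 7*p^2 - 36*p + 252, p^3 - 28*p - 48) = p - 6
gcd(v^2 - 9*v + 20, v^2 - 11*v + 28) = v - 4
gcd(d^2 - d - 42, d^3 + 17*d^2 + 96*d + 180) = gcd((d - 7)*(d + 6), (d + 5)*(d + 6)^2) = d + 6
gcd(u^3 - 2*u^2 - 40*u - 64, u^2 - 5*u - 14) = u + 2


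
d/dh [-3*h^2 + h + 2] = 1 - 6*h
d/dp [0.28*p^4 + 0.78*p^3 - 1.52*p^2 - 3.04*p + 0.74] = 1.12*p^3 + 2.34*p^2 - 3.04*p - 3.04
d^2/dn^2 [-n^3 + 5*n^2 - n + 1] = 10 - 6*n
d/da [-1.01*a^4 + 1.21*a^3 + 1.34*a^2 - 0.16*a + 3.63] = -4.04*a^3 + 3.63*a^2 + 2.68*a - 0.16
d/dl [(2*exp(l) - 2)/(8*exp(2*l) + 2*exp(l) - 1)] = (-16*exp(2*l) + 32*exp(l) + 2)*exp(l)/(64*exp(4*l) + 32*exp(3*l) - 12*exp(2*l) - 4*exp(l) + 1)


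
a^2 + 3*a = a*(a + 3)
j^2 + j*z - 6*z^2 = (j - 2*z)*(j + 3*z)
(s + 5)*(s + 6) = s^2 + 11*s + 30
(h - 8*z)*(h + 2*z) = h^2 - 6*h*z - 16*z^2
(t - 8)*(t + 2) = t^2 - 6*t - 16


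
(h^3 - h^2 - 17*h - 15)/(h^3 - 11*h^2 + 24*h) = (h^3 - h^2 - 17*h - 15)/(h*(h^2 - 11*h + 24))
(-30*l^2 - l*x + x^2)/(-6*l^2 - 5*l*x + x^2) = (5*l + x)/(l + x)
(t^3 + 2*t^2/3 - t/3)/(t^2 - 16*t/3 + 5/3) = t*(t + 1)/(t - 5)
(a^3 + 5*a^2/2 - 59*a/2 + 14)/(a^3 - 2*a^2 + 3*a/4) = 2*(a^2 + 3*a - 28)/(a*(2*a - 3))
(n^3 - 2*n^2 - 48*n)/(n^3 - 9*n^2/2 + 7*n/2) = 2*(n^2 - 2*n - 48)/(2*n^2 - 9*n + 7)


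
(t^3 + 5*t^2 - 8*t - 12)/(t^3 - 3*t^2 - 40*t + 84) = (t + 1)/(t - 7)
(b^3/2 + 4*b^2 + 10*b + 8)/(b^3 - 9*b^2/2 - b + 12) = (b^3 + 8*b^2 + 20*b + 16)/(2*b^3 - 9*b^2 - 2*b + 24)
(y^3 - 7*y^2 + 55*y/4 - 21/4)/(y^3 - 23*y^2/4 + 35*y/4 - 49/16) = 4*(y - 3)/(4*y - 7)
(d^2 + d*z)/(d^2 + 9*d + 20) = d*(d + z)/(d^2 + 9*d + 20)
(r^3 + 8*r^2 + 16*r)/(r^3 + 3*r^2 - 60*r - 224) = r*(r + 4)/(r^2 - r - 56)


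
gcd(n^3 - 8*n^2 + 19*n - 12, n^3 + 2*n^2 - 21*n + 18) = n^2 - 4*n + 3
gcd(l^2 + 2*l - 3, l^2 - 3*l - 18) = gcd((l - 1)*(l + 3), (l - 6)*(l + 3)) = l + 3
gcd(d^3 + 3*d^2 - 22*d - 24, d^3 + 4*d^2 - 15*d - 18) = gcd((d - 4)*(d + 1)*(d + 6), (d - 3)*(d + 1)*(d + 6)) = d^2 + 7*d + 6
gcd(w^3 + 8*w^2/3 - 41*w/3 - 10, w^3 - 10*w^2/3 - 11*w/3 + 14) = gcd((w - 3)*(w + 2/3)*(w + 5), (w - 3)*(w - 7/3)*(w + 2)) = w - 3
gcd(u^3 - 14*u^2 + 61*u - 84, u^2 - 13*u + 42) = u - 7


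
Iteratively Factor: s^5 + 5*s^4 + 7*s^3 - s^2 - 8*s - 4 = (s - 1)*(s^4 + 6*s^3 + 13*s^2 + 12*s + 4) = (s - 1)*(s + 2)*(s^3 + 4*s^2 + 5*s + 2) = (s - 1)*(s + 1)*(s + 2)*(s^2 + 3*s + 2) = (s - 1)*(s + 1)^2*(s + 2)*(s + 2)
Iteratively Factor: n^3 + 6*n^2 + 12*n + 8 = (n + 2)*(n^2 + 4*n + 4) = (n + 2)^2*(n + 2)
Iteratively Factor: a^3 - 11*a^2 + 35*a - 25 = (a - 5)*(a^2 - 6*a + 5) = (a - 5)*(a - 1)*(a - 5)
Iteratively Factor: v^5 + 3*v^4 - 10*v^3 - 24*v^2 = (v + 4)*(v^4 - v^3 - 6*v^2) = v*(v + 4)*(v^3 - v^2 - 6*v) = v*(v - 3)*(v + 4)*(v^2 + 2*v) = v^2*(v - 3)*(v + 4)*(v + 2)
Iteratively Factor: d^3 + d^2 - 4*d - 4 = (d + 2)*(d^2 - d - 2) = (d - 2)*(d + 2)*(d + 1)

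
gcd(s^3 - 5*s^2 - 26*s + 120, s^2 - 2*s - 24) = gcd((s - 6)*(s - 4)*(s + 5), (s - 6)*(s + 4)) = s - 6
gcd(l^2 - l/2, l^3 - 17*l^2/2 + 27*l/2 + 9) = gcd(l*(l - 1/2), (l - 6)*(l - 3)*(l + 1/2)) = 1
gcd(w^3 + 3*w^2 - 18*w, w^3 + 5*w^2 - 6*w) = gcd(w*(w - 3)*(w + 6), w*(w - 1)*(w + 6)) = w^2 + 6*w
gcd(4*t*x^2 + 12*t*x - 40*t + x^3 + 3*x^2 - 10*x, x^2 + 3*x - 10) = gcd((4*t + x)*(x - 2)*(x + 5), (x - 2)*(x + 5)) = x^2 + 3*x - 10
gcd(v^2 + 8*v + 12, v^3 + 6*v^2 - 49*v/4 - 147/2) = v + 6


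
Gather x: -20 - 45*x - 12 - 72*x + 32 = -117*x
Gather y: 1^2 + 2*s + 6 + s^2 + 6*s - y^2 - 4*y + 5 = s^2 + 8*s - y^2 - 4*y + 12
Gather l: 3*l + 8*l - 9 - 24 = 11*l - 33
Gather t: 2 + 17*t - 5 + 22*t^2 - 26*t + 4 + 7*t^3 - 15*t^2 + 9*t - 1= 7*t^3 + 7*t^2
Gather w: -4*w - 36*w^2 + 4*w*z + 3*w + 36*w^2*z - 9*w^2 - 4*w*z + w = w^2*(36*z - 45)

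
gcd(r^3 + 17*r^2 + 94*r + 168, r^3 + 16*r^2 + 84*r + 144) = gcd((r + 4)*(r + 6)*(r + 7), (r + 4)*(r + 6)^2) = r^2 + 10*r + 24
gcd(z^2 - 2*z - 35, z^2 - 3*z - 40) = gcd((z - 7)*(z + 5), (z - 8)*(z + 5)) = z + 5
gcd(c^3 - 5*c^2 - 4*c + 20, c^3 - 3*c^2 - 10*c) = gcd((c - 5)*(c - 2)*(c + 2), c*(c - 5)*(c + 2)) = c^2 - 3*c - 10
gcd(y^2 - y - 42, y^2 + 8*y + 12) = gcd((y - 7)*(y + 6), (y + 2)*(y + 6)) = y + 6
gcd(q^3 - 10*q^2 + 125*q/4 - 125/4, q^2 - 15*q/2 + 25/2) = q^2 - 15*q/2 + 25/2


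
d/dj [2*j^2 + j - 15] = 4*j + 1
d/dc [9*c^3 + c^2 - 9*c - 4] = 27*c^2 + 2*c - 9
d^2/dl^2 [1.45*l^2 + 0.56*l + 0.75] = 2.90000000000000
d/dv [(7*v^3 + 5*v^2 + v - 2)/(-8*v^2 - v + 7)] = (-56*v^4 - 14*v^3 + 150*v^2 + 38*v + 5)/(64*v^4 + 16*v^3 - 111*v^2 - 14*v + 49)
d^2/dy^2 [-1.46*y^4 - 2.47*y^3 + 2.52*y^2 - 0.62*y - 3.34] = -17.52*y^2 - 14.82*y + 5.04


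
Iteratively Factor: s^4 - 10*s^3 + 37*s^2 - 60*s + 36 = (s - 2)*(s^3 - 8*s^2 + 21*s - 18) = (s - 3)*(s - 2)*(s^2 - 5*s + 6) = (s - 3)^2*(s - 2)*(s - 2)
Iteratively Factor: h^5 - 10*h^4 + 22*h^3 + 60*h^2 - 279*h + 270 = (h + 3)*(h^4 - 13*h^3 + 61*h^2 - 123*h + 90) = (h - 3)*(h + 3)*(h^3 - 10*h^2 + 31*h - 30) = (h - 3)*(h - 2)*(h + 3)*(h^2 - 8*h + 15) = (h - 5)*(h - 3)*(h - 2)*(h + 3)*(h - 3)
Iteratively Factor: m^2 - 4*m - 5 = (m + 1)*(m - 5)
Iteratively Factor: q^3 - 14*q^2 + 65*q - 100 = (q - 5)*(q^2 - 9*q + 20) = (q - 5)^2*(q - 4)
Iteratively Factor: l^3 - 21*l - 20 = (l + 4)*(l^2 - 4*l - 5) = (l + 1)*(l + 4)*(l - 5)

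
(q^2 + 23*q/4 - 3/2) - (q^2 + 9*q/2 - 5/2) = 5*q/4 + 1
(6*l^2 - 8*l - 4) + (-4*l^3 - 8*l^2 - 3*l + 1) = -4*l^3 - 2*l^2 - 11*l - 3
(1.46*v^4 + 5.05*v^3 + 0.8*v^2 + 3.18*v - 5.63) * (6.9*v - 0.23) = 10.074*v^5 + 34.5092*v^4 + 4.3585*v^3 + 21.758*v^2 - 39.5784*v + 1.2949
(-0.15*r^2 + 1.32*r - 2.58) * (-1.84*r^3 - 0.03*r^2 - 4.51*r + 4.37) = 0.276*r^5 - 2.4243*r^4 + 5.3841*r^3 - 6.5313*r^2 + 17.4042*r - 11.2746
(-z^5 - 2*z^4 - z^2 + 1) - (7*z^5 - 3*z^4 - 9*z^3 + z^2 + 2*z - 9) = -8*z^5 + z^4 + 9*z^3 - 2*z^2 - 2*z + 10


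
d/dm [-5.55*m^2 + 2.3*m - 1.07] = 2.3 - 11.1*m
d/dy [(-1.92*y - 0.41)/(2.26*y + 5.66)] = (-22.465756*y - 56.263796)/(2.26*y + 5.66)^3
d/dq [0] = 0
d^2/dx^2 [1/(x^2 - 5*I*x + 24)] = 2*(-x^2 + 5*I*x + (2*x - 5*I)^2 - 24)/(x^2 - 5*I*x + 24)^3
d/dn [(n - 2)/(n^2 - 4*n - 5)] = (n^2 - 4*n - 2*(n - 2)^2 - 5)/(-n^2 + 4*n + 5)^2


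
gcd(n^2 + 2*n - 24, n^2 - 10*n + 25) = 1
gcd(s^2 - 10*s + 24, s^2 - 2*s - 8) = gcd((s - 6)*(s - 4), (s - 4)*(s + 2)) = s - 4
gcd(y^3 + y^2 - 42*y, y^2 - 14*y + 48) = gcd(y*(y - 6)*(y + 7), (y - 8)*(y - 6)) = y - 6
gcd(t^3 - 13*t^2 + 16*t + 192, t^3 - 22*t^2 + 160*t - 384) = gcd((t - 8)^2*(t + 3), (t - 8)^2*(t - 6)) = t^2 - 16*t + 64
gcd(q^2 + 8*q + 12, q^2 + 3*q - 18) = q + 6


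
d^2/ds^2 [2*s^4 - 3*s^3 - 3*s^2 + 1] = 24*s^2 - 18*s - 6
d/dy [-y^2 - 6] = -2*y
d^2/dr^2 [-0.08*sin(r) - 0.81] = 0.08*sin(r)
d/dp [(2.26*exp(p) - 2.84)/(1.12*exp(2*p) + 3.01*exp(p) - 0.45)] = (-2.5312*exp(2*p) + 6.3616*exp(p) + 7.5314)*exp(p)/(1.2544*exp(4*p) + 6.7424*exp(3*p) + 8.0521*exp(2*p) - 2.709*exp(p) + 0.2025)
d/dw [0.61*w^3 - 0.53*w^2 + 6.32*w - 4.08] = 1.83*w^2 - 1.06*w + 6.32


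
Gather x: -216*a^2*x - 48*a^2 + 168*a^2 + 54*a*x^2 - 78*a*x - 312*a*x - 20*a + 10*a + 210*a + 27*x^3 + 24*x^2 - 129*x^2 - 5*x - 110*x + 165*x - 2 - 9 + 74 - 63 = 120*a^2 + 200*a + 27*x^3 + x^2*(54*a - 105) + x*(-216*a^2 - 390*a + 50)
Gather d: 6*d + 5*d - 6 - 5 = 11*d - 11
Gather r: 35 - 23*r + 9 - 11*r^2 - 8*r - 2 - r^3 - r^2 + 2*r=-r^3 - 12*r^2 - 29*r + 42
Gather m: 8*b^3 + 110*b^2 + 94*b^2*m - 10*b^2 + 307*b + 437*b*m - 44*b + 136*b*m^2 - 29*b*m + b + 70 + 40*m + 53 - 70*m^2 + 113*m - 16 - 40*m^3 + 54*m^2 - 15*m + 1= 8*b^3 + 100*b^2 + 264*b - 40*m^3 + m^2*(136*b - 16) + m*(94*b^2 + 408*b + 138) + 108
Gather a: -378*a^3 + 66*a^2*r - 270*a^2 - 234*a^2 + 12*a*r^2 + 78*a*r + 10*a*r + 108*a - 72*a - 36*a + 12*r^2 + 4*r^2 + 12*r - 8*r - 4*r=-378*a^3 + a^2*(66*r - 504) + a*(12*r^2 + 88*r) + 16*r^2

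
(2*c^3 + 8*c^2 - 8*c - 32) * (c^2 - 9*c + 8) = 2*c^5 - 10*c^4 - 64*c^3 + 104*c^2 + 224*c - 256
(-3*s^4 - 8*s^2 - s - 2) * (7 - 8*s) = 24*s^5 - 21*s^4 + 64*s^3 - 48*s^2 + 9*s - 14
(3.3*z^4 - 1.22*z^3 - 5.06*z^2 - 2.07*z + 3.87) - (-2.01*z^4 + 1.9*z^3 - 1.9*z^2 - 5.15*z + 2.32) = 5.31*z^4 - 3.12*z^3 - 3.16*z^2 + 3.08*z + 1.55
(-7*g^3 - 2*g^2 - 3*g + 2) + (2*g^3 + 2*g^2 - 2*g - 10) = -5*g^3 - 5*g - 8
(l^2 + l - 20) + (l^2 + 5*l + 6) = 2*l^2 + 6*l - 14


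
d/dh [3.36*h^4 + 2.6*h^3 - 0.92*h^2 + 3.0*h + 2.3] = 13.44*h^3 + 7.8*h^2 - 1.84*h + 3.0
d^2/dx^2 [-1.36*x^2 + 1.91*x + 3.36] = -2.72000000000000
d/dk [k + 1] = 1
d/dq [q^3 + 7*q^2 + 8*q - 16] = 3*q^2 + 14*q + 8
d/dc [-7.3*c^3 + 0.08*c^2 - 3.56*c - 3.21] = -21.9*c^2 + 0.16*c - 3.56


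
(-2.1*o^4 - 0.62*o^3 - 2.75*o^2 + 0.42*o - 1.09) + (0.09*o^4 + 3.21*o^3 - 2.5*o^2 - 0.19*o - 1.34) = -2.01*o^4 + 2.59*o^3 - 5.25*o^2 + 0.23*o - 2.43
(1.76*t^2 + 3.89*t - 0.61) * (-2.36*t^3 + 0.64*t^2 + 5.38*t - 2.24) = -4.1536*t^5 - 8.054*t^4 + 13.398*t^3 + 16.5954*t^2 - 11.9954*t + 1.3664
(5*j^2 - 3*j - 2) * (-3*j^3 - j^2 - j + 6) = -15*j^5 + 4*j^4 + 4*j^3 + 35*j^2 - 16*j - 12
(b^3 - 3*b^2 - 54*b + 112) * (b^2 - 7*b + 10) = b^5 - 10*b^4 - 23*b^3 + 460*b^2 - 1324*b + 1120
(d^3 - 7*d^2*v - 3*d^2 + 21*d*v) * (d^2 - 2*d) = d^5 - 7*d^4*v - 5*d^4 + 35*d^3*v + 6*d^3 - 42*d^2*v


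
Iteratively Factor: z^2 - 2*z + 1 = (z - 1)*(z - 1)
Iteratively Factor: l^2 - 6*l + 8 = (l - 2)*(l - 4)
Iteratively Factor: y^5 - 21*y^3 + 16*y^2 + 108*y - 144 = (y - 2)*(y^4 + 2*y^3 - 17*y^2 - 18*y + 72) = (y - 2)*(y + 4)*(y^3 - 2*y^2 - 9*y + 18) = (y - 2)*(y + 3)*(y + 4)*(y^2 - 5*y + 6) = (y - 2)^2*(y + 3)*(y + 4)*(y - 3)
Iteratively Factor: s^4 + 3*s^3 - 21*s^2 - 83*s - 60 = (s + 4)*(s^3 - s^2 - 17*s - 15) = (s + 1)*(s + 4)*(s^2 - 2*s - 15) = (s + 1)*(s + 3)*(s + 4)*(s - 5)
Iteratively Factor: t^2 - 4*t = (t)*(t - 4)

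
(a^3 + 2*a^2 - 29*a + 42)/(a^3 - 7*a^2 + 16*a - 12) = (a + 7)/(a - 2)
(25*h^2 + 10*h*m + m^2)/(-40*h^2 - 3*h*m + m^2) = (-5*h - m)/(8*h - m)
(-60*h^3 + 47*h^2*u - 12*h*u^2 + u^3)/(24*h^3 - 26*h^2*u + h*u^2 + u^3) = (15*h^2 - 8*h*u + u^2)/(-6*h^2 + 5*h*u + u^2)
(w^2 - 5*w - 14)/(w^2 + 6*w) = (w^2 - 5*w - 14)/(w*(w + 6))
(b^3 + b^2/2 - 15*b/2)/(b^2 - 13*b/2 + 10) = b*(b + 3)/(b - 4)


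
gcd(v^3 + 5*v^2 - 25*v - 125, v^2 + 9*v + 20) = v + 5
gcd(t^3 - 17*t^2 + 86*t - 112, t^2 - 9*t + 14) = t^2 - 9*t + 14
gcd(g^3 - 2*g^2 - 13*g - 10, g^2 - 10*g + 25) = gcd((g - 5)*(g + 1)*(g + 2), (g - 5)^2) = g - 5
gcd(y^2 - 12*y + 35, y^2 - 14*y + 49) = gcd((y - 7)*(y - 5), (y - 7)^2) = y - 7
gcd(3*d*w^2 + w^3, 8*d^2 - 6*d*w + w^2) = 1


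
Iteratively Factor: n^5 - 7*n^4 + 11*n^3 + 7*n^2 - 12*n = (n - 4)*(n^4 - 3*n^3 - n^2 + 3*n) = (n - 4)*(n - 1)*(n^3 - 2*n^2 - 3*n) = n*(n - 4)*(n - 1)*(n^2 - 2*n - 3) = n*(n - 4)*(n - 1)*(n + 1)*(n - 3)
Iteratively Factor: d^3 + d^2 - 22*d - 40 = (d + 4)*(d^2 - 3*d - 10) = (d - 5)*(d + 4)*(d + 2)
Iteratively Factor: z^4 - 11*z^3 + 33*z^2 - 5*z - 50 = (z - 2)*(z^3 - 9*z^2 + 15*z + 25) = (z - 5)*(z - 2)*(z^2 - 4*z - 5) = (z - 5)*(z - 2)*(z + 1)*(z - 5)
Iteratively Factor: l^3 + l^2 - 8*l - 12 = (l - 3)*(l^2 + 4*l + 4) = (l - 3)*(l + 2)*(l + 2)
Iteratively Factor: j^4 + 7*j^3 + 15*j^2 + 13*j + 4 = (j + 4)*(j^3 + 3*j^2 + 3*j + 1) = (j + 1)*(j + 4)*(j^2 + 2*j + 1) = (j + 1)^2*(j + 4)*(j + 1)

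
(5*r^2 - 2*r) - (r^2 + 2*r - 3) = 4*r^2 - 4*r + 3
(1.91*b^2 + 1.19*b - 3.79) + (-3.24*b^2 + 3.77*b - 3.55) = -1.33*b^2 + 4.96*b - 7.34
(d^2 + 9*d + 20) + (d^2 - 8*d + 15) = 2*d^2 + d + 35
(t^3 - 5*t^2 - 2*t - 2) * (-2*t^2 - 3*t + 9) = -2*t^5 + 7*t^4 + 28*t^3 - 35*t^2 - 12*t - 18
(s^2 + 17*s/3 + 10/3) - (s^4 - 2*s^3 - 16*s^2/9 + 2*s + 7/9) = -s^4 + 2*s^3 + 25*s^2/9 + 11*s/3 + 23/9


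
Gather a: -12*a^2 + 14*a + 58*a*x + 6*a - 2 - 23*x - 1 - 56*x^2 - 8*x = -12*a^2 + a*(58*x + 20) - 56*x^2 - 31*x - 3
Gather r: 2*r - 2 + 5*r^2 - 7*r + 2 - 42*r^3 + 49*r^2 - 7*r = -42*r^3 + 54*r^2 - 12*r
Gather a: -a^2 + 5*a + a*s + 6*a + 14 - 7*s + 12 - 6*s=-a^2 + a*(s + 11) - 13*s + 26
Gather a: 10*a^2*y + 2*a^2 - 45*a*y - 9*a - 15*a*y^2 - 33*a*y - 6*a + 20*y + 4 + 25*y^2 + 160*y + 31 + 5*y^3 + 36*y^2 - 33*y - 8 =a^2*(10*y + 2) + a*(-15*y^2 - 78*y - 15) + 5*y^3 + 61*y^2 + 147*y + 27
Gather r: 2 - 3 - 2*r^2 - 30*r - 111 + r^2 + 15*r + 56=-r^2 - 15*r - 56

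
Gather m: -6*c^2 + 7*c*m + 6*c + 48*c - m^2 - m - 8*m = -6*c^2 + 54*c - m^2 + m*(7*c - 9)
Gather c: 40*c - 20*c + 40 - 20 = 20*c + 20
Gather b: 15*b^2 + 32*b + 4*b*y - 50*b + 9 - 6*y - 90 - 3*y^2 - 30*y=15*b^2 + b*(4*y - 18) - 3*y^2 - 36*y - 81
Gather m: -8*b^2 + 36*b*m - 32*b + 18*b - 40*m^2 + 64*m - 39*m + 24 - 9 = -8*b^2 - 14*b - 40*m^2 + m*(36*b + 25) + 15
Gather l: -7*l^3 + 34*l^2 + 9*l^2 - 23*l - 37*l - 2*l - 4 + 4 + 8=-7*l^3 + 43*l^2 - 62*l + 8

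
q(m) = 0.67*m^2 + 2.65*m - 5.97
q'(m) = 1.34*m + 2.65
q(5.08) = 24.78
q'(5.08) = 9.46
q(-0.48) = -7.09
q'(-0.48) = 2.01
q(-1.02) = -7.98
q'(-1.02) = 1.28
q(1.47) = -0.63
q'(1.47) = 4.62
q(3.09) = 8.62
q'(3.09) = 6.79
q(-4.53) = -4.23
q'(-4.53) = -3.42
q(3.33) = 10.28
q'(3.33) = 7.11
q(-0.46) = -7.05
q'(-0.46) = 2.03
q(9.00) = 72.15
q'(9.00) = 14.71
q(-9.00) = 24.45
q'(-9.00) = -9.41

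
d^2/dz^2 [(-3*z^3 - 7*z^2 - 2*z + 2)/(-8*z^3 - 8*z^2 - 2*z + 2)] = (64*z^6 + 60*z^5 - 108*z^4 - 49*z^3 + 3*z^2 - 15*z - 1)/(64*z^9 + 192*z^8 + 240*z^7 + 112*z^6 - 36*z^5 - 60*z^4 - 11*z^3 + 9*z^2 + 3*z - 1)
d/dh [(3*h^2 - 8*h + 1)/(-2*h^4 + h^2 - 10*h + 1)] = 2*((4 - 3*h)*(2*h^4 - h^2 + 10*h - 1) + (3*h^2 - 8*h + 1)*(4*h^3 - h + 5))/(2*h^4 - h^2 + 10*h - 1)^2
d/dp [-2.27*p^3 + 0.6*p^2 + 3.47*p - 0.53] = -6.81*p^2 + 1.2*p + 3.47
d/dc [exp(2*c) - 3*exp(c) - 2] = (2*exp(c) - 3)*exp(c)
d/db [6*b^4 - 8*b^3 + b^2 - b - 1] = 24*b^3 - 24*b^2 + 2*b - 1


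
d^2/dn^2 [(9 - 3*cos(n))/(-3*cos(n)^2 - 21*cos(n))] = (19*sin(n)^4/cos(n)^3 + sin(n)^2 + 64 + 167/cos(n) - 126/cos(n)^2 - 313/cos(n)^3)/(cos(n) + 7)^3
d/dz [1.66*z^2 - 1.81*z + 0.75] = 3.32*z - 1.81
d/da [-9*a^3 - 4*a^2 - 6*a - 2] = -27*a^2 - 8*a - 6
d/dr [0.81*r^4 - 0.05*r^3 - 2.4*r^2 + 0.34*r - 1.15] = 3.24*r^3 - 0.15*r^2 - 4.8*r + 0.34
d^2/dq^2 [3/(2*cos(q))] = 3*(sin(q)^2 + 1)/(2*cos(q)^3)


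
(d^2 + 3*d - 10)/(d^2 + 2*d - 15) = (d - 2)/(d - 3)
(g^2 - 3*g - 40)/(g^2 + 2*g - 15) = (g - 8)/(g - 3)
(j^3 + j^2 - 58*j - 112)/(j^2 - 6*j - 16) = j + 7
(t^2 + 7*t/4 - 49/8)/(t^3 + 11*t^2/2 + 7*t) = (t - 7/4)/(t*(t + 2))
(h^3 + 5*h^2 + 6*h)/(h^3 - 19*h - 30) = h/(h - 5)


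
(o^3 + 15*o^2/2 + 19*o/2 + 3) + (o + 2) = o^3 + 15*o^2/2 + 21*o/2 + 5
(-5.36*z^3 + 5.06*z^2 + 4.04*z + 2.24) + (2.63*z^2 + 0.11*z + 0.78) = -5.36*z^3 + 7.69*z^2 + 4.15*z + 3.02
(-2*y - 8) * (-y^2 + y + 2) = 2*y^3 + 6*y^2 - 12*y - 16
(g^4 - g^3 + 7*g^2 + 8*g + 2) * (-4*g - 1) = -4*g^5 + 3*g^4 - 27*g^3 - 39*g^2 - 16*g - 2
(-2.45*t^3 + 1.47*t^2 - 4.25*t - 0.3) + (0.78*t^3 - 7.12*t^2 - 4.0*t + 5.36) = -1.67*t^3 - 5.65*t^2 - 8.25*t + 5.06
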